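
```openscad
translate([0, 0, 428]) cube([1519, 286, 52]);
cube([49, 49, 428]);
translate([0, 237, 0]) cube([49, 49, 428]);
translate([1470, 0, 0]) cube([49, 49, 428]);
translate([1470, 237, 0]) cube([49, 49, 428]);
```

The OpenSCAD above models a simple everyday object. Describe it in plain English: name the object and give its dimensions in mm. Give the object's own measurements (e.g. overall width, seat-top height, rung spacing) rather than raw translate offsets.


A long wooden bench with a 1519 mm (x) × 286 mm (y) seat, 52 mm thick, its top surface 480 mm above the floor. Four 49 mm square legs at the seat corners, flush with the edges, run from z = 0 to the seat underside.


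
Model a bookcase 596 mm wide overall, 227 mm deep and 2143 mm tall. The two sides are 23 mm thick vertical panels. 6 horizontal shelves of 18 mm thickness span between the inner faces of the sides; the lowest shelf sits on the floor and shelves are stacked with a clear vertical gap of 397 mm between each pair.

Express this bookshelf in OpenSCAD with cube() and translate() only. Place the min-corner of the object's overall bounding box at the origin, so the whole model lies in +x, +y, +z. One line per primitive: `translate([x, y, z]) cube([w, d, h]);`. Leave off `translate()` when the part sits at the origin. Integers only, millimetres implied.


cube([23, 227, 2143]);
translate([573, 0, 0]) cube([23, 227, 2143]);
translate([23, 0, 0]) cube([550, 227, 18]);
translate([23, 0, 415]) cube([550, 227, 18]);
translate([23, 0, 830]) cube([550, 227, 18]);
translate([23, 0, 1245]) cube([550, 227, 18]);
translate([23, 0, 1660]) cube([550, 227, 18]);
translate([23, 0, 2075]) cube([550, 227, 18]);


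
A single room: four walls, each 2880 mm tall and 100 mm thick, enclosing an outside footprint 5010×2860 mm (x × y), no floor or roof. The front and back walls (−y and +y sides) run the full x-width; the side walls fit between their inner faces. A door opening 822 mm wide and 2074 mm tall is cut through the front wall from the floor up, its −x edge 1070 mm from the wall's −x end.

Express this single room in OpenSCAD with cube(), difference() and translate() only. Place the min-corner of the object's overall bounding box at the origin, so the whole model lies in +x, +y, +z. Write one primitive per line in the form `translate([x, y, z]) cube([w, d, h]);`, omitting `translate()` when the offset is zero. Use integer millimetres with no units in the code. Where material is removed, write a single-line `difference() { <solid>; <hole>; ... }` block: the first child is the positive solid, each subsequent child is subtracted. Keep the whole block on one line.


difference() { cube([5010, 100, 2880]); translate([1070, 0, 0]) cube([822, 100, 2074]); }
translate([0, 2760, 0]) cube([5010, 100, 2880]);
translate([0, 100, 0]) cube([100, 2660, 2880]);
translate([4910, 100, 0]) cube([100, 2660, 2880]);


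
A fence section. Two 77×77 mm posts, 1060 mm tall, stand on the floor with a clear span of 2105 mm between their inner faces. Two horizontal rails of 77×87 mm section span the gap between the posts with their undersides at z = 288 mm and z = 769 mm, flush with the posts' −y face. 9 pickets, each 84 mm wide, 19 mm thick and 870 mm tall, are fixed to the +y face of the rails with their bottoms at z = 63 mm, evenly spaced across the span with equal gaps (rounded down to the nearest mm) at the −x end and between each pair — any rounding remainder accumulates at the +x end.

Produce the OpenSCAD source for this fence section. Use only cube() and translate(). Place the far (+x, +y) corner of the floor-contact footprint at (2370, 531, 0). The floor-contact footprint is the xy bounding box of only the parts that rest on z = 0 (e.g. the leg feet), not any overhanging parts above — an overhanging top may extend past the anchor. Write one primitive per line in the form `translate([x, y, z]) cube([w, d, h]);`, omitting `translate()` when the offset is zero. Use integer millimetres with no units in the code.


translate([111, 454, 0]) cube([77, 77, 1060]);
translate([2293, 454, 0]) cube([77, 77, 1060]);
translate([188, 454, 288]) cube([2105, 77, 87]);
translate([188, 454, 769]) cube([2105, 77, 87]);
translate([322, 531, 63]) cube([84, 19, 870]);
translate([540, 531, 63]) cube([84, 19, 870]);
translate([758, 531, 63]) cube([84, 19, 870]);
translate([976, 531, 63]) cube([84, 19, 870]);
translate([1194, 531, 63]) cube([84, 19, 870]);
translate([1412, 531, 63]) cube([84, 19, 870]);
translate([1630, 531, 63]) cube([84, 19, 870]);
translate([1848, 531, 63]) cube([84, 19, 870]);
translate([2066, 531, 63]) cube([84, 19, 870]);


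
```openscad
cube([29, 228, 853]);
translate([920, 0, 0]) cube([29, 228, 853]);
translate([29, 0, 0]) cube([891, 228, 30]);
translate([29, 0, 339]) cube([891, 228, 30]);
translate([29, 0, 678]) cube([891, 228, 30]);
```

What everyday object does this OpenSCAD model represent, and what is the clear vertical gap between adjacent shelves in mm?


A bookshelf. The clear shelf gap is 309 mm.

Two tall side panels with 3 horizontal boards between them — a bookshelf. The first two shelf undersides are at z = 0 and z = 339; with shelf thickness 30, the clear gap is 339 − 0 − 30 = 309 mm.


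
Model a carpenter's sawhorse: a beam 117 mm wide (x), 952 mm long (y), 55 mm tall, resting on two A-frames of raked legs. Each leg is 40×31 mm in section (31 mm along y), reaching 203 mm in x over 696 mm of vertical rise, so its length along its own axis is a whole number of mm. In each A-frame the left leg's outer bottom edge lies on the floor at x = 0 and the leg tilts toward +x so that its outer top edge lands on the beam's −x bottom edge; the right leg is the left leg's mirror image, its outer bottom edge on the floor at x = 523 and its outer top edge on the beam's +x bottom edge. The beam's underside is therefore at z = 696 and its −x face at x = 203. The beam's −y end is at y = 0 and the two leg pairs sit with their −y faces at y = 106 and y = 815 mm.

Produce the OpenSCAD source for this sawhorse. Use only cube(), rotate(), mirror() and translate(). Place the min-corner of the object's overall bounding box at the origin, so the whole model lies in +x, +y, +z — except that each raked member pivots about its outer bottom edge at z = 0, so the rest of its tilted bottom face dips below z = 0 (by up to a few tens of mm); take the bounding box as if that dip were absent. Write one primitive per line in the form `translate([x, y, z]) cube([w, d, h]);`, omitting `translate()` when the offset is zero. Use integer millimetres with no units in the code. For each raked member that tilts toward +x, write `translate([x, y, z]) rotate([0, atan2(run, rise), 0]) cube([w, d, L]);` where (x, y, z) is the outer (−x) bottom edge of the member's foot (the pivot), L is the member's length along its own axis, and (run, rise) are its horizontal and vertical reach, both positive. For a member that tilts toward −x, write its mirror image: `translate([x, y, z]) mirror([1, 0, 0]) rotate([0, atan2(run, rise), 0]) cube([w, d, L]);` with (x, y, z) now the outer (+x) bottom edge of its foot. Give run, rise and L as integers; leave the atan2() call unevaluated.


translate([203, 0, 696]) cube([117, 952, 55]);
translate([0, 106, 0]) rotate([0, atan2(203, 696), 0]) cube([40, 31, 725]);
translate([523, 106, 0]) mirror([1, 0, 0]) rotate([0, atan2(203, 696), 0]) cube([40, 31, 725]);
translate([0, 815, 0]) rotate([0, atan2(203, 696), 0]) cube([40, 31, 725]);
translate([523, 815, 0]) mirror([1, 0, 0]) rotate([0, atan2(203, 696), 0]) cube([40, 31, 725]);


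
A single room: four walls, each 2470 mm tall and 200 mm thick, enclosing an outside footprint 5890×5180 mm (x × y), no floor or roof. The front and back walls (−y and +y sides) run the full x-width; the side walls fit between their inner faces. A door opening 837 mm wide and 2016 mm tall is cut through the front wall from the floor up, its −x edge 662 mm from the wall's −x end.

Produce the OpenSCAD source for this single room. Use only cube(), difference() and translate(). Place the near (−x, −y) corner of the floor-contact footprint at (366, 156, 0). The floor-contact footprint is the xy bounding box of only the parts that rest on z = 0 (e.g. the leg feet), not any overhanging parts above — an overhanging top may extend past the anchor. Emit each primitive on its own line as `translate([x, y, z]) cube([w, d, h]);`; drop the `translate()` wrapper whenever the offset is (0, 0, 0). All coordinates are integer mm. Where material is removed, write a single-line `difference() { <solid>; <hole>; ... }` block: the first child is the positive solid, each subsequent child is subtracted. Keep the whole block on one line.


difference() { translate([366, 156, 0]) cube([5890, 200, 2470]); translate([1028, 156, 0]) cube([837, 200, 2016]); }
translate([366, 5136, 0]) cube([5890, 200, 2470]);
translate([366, 356, 0]) cube([200, 4780, 2470]);
translate([6056, 356, 0]) cube([200, 4780, 2470]);


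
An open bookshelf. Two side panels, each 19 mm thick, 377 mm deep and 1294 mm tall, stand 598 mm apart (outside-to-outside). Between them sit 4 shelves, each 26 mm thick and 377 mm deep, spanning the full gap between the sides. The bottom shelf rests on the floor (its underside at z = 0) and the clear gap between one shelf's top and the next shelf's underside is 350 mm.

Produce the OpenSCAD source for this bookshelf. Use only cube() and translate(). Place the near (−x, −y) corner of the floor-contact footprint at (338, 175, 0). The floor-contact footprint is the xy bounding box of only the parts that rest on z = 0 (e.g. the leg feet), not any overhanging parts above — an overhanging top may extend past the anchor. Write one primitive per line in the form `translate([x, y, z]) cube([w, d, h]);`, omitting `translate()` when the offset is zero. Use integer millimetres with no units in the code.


translate([338, 175, 0]) cube([19, 377, 1294]);
translate([917, 175, 0]) cube([19, 377, 1294]);
translate([357, 175, 0]) cube([560, 377, 26]);
translate([357, 175, 376]) cube([560, 377, 26]);
translate([357, 175, 752]) cube([560, 377, 26]);
translate([357, 175, 1128]) cube([560, 377, 26]);


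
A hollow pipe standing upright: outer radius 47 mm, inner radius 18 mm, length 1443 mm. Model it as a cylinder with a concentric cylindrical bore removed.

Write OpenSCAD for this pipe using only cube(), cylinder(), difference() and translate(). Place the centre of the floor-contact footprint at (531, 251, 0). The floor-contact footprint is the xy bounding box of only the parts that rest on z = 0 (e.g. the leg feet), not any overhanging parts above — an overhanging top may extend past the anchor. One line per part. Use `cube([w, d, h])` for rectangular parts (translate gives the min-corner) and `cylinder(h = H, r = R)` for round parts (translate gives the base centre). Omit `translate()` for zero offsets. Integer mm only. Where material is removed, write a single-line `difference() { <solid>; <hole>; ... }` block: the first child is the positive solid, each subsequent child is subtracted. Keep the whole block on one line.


difference() { translate([531, 251, 0]) cylinder(h = 1443, r = 47); translate([531, 251, 0]) cylinder(h = 1443, r = 18); }


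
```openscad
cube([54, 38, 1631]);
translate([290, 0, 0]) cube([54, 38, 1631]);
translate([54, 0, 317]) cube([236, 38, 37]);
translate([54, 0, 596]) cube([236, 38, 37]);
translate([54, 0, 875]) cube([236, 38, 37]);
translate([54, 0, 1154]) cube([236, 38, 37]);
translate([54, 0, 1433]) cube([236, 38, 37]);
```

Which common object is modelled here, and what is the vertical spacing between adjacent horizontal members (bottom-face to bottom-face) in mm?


A ladder. The rung spacing is 279 mm.

Two tall 54×38 posts with 5 short bars between them — a ladder. Adjacent rungs sit at z = 317 and z = 596, so the spacing is 596 − 317 = 279 mm.


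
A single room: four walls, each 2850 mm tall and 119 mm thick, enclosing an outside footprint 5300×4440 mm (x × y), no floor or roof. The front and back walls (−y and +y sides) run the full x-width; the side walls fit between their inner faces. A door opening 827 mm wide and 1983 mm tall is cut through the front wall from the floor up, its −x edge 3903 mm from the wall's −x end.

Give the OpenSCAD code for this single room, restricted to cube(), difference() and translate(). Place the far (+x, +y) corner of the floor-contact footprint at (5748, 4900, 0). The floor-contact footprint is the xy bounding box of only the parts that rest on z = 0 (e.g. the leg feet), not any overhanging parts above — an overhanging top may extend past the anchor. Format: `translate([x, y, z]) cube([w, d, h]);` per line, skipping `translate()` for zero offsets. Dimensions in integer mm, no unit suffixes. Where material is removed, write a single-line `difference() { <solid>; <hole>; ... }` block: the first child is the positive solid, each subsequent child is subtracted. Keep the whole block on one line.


difference() { translate([448, 460, 0]) cube([5300, 119, 2850]); translate([4351, 460, 0]) cube([827, 119, 1983]); }
translate([448, 4781, 0]) cube([5300, 119, 2850]);
translate([448, 579, 0]) cube([119, 4202, 2850]);
translate([5629, 579, 0]) cube([119, 4202, 2850]);


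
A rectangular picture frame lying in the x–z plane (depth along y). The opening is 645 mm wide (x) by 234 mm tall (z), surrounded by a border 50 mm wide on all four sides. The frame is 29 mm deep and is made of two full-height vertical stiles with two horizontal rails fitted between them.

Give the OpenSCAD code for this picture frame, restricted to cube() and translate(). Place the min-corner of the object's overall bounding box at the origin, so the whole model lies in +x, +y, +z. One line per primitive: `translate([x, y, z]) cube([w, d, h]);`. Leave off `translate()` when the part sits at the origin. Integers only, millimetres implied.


cube([50, 29, 334]);
translate([695, 0, 0]) cube([50, 29, 334]);
translate([50, 0, 0]) cube([645, 29, 50]);
translate([50, 0, 284]) cube([645, 29, 50]);


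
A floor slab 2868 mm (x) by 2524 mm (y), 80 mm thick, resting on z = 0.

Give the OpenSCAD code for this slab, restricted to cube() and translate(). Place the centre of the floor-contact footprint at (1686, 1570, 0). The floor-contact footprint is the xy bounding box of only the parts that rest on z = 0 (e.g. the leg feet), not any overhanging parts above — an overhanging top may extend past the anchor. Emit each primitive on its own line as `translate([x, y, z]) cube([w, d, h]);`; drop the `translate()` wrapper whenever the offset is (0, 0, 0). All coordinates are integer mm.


translate([252, 308, 0]) cube([2868, 2524, 80]);


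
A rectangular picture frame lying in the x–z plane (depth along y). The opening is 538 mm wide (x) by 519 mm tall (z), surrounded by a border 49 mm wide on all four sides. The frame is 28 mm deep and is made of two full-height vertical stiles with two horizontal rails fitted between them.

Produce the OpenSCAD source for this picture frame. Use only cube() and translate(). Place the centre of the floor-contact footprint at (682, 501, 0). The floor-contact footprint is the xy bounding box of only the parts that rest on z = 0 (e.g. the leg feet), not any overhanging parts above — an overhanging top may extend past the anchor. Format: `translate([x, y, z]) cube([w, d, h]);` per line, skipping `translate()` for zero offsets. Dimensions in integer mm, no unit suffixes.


translate([364, 487, 0]) cube([49, 28, 617]);
translate([951, 487, 0]) cube([49, 28, 617]);
translate([413, 487, 0]) cube([538, 28, 49]);
translate([413, 487, 568]) cube([538, 28, 49]);


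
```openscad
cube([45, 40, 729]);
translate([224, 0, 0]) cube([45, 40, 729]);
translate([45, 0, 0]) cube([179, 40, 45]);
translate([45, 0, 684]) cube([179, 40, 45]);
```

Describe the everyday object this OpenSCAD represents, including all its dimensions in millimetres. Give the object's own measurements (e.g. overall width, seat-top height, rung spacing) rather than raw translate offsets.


A rectangular picture frame lying in the x–z plane (depth along y). The opening is 179 mm wide (x) by 639 mm tall (z), surrounded by a border 45 mm wide on all four sides. The frame is 40 mm deep and is made of two full-height vertical stiles with two horizontal rails fitted between them.


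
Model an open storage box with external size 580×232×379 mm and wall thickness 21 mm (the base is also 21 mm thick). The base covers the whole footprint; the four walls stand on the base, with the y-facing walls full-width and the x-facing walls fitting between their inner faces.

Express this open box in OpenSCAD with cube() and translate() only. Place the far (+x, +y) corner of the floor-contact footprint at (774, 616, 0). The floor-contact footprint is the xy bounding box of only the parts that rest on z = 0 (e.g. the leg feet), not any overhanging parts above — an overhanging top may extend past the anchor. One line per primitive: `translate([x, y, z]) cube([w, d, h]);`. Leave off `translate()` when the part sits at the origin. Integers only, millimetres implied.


translate([194, 384, 0]) cube([580, 232, 21]);
translate([194, 384, 21]) cube([580, 21, 358]);
translate([194, 595, 21]) cube([580, 21, 358]);
translate([194, 405, 21]) cube([21, 190, 358]);
translate([753, 405, 21]) cube([21, 190, 358]);


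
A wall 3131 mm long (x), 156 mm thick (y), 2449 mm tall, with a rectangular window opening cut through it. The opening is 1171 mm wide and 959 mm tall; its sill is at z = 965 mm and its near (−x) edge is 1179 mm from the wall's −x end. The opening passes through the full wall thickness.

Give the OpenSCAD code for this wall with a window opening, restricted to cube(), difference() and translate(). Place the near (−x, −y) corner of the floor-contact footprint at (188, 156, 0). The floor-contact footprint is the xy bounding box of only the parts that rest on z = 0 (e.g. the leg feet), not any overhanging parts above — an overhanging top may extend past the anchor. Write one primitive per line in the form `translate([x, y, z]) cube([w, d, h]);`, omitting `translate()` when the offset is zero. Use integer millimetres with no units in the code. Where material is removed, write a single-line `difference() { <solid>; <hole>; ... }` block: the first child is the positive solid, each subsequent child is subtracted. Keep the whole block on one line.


difference() { translate([188, 156, 0]) cube([3131, 156, 2449]); translate([1367, 156, 965]) cube([1171, 156, 959]); }


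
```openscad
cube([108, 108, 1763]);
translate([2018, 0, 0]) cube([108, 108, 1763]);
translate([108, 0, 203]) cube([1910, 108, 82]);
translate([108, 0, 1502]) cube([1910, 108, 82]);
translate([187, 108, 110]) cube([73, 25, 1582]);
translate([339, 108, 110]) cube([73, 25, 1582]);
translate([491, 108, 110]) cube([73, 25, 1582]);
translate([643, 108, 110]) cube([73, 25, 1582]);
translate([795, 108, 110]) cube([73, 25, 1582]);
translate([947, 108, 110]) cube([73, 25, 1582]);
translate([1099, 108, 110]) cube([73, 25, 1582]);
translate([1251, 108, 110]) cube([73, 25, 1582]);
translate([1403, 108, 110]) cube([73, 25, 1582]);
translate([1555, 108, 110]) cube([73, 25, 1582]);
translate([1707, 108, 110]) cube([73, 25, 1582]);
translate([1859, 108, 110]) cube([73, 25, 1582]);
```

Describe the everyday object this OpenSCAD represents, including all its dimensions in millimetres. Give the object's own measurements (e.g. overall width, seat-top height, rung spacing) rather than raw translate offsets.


A fence section. Two 108×108 mm posts, 1763 mm tall, stand on the floor with a clear span of 1910 mm between their inner faces. Two horizontal rails of 108×82 mm section span the gap between the posts with their undersides at z = 203 mm and z = 1502 mm, flush with the posts' −y face. 12 pickets, each 73 mm wide, 25 mm thick and 1582 mm tall, are fixed to the +y face of the rails with their bottoms at z = 110 mm, spaced across the span with a 79 mm gap after the −x post and between neighbouring pickets, with 86 mm left before the +x post.


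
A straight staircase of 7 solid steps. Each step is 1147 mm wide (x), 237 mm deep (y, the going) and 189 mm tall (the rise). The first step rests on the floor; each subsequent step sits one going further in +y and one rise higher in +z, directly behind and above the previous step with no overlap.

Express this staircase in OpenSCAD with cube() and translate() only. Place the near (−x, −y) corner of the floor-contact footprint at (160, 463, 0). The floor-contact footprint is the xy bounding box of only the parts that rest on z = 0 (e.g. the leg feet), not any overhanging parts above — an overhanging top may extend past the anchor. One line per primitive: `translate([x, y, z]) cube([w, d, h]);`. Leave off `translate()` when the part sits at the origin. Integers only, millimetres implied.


translate([160, 463, 0]) cube([1147, 237, 189]);
translate([160, 700, 189]) cube([1147, 237, 189]);
translate([160, 937, 378]) cube([1147, 237, 189]);
translate([160, 1174, 567]) cube([1147, 237, 189]);
translate([160, 1411, 756]) cube([1147, 237, 189]);
translate([160, 1648, 945]) cube([1147, 237, 189]);
translate([160, 1885, 1134]) cube([1147, 237, 189]);


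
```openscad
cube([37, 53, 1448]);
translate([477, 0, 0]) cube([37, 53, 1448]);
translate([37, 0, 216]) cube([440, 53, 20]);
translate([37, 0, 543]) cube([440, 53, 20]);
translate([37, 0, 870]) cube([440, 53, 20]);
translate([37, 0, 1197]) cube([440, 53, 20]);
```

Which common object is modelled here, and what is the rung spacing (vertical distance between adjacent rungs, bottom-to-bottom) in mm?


A ladder. The rung spacing is 327 mm.

Two tall 37×53 posts with 4 short bars between them — a ladder. Adjacent rungs sit at z = 216 and z = 543, so the spacing is 543 − 216 = 327 mm.


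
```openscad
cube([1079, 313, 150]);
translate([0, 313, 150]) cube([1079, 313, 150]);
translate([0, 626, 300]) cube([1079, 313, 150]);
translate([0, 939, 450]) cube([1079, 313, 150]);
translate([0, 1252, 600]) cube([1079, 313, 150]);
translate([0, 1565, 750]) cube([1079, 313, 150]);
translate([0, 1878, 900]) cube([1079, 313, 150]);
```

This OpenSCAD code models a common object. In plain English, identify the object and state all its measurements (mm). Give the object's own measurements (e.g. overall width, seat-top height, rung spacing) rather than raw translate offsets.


A straight staircase of 7 solid steps. Each step is 1079 mm wide (x), 313 mm deep (y, the going) and 150 mm tall (the rise). The first step rests on the floor; each subsequent step sits one going further in +y and one rise higher in +z, directly behind and above the previous step with no overlap.


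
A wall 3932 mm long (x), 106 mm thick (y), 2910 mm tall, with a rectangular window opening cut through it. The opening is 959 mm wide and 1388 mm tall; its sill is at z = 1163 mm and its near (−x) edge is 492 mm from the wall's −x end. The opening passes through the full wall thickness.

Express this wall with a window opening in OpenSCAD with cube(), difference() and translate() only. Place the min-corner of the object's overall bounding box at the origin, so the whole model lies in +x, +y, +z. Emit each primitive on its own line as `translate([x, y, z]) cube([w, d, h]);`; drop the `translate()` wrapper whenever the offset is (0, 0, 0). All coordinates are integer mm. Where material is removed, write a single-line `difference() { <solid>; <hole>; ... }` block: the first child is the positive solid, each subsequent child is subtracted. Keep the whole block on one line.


difference() { cube([3932, 106, 2910]); translate([492, 0, 1163]) cube([959, 106, 1388]); }


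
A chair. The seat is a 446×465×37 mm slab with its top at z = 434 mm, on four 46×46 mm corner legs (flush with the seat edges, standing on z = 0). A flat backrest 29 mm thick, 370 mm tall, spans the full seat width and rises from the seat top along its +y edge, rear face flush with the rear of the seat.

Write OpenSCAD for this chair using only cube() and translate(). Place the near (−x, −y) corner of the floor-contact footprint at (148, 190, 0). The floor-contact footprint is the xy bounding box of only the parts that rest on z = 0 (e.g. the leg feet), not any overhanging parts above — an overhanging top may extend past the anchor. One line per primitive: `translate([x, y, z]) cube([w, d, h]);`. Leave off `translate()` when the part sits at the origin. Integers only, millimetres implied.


translate([148, 190, 397]) cube([446, 465, 37]);
translate([148, 190, 0]) cube([46, 46, 397]);
translate([548, 190, 0]) cube([46, 46, 397]);
translate([148, 609, 0]) cube([46, 46, 397]);
translate([548, 609, 0]) cube([46, 46, 397]);
translate([148, 626, 434]) cube([446, 29, 370]);


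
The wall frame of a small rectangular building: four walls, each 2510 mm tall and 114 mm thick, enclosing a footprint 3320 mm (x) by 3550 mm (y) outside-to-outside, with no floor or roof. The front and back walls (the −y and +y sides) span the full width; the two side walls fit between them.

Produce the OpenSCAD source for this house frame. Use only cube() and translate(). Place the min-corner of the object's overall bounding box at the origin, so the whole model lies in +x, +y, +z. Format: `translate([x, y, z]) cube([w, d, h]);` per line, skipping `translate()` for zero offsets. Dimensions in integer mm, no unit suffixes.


cube([3320, 114, 2510]);
translate([0, 3436, 0]) cube([3320, 114, 2510]);
translate([0, 114, 0]) cube([114, 3322, 2510]);
translate([3206, 114, 0]) cube([114, 3322, 2510]);


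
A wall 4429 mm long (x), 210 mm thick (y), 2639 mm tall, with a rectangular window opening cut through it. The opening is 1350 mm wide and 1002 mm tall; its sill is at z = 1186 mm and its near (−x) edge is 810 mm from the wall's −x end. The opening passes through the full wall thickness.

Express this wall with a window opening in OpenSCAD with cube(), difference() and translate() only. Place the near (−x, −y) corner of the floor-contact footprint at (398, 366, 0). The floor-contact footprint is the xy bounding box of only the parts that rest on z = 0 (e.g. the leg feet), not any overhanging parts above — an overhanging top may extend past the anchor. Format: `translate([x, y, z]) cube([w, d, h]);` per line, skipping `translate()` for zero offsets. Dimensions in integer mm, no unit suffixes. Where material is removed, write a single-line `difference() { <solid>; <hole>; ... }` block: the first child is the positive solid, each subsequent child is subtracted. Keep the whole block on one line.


difference() { translate([398, 366, 0]) cube([4429, 210, 2639]); translate([1208, 366, 1186]) cube([1350, 210, 1002]); }


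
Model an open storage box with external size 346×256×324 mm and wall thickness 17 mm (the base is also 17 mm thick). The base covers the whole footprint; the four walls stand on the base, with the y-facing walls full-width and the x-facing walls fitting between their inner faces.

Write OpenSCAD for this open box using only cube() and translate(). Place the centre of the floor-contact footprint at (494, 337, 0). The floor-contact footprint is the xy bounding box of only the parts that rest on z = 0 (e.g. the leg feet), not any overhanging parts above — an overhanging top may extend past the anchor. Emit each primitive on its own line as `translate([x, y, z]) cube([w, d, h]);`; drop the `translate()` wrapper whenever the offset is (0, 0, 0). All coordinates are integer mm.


translate([321, 209, 0]) cube([346, 256, 17]);
translate([321, 209, 17]) cube([346, 17, 307]);
translate([321, 448, 17]) cube([346, 17, 307]);
translate([321, 226, 17]) cube([17, 222, 307]);
translate([650, 226, 17]) cube([17, 222, 307]);


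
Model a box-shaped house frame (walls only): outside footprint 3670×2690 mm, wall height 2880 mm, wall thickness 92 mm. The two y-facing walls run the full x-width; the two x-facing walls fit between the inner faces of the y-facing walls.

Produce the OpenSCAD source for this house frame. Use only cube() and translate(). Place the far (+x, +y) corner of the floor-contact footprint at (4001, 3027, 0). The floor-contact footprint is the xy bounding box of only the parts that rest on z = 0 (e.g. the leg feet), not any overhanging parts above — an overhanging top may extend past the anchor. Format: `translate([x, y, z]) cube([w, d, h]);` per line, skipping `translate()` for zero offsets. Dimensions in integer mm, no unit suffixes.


translate([331, 337, 0]) cube([3670, 92, 2880]);
translate([331, 2935, 0]) cube([3670, 92, 2880]);
translate([331, 429, 0]) cube([92, 2506, 2880]);
translate([3909, 429, 0]) cube([92, 2506, 2880]);


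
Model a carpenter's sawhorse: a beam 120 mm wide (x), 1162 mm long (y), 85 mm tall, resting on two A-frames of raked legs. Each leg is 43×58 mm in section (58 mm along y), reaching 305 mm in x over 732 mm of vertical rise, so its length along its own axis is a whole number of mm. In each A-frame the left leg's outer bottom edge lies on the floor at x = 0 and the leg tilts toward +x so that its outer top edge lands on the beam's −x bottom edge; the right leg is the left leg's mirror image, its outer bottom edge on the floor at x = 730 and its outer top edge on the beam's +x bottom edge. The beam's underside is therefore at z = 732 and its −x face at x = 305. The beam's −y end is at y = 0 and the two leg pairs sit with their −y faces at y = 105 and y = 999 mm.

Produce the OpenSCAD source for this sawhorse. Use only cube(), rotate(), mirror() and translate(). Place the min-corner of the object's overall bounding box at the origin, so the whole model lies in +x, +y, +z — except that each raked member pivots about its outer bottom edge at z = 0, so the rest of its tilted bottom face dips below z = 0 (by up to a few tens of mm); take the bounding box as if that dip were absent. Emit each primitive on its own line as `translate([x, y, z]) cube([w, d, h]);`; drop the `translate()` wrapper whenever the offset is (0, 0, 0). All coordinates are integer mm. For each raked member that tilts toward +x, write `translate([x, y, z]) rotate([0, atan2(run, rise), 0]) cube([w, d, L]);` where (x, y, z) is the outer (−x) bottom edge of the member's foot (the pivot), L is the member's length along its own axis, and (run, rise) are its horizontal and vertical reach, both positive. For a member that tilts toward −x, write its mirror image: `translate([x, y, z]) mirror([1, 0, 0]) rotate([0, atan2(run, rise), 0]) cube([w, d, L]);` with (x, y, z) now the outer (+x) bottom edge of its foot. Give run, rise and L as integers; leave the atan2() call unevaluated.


translate([305, 0, 732]) cube([120, 1162, 85]);
translate([0, 105, 0]) rotate([0, atan2(305, 732), 0]) cube([43, 58, 793]);
translate([730, 105, 0]) mirror([1, 0, 0]) rotate([0, atan2(305, 732), 0]) cube([43, 58, 793]);
translate([0, 999, 0]) rotate([0, atan2(305, 732), 0]) cube([43, 58, 793]);
translate([730, 999, 0]) mirror([1, 0, 0]) rotate([0, atan2(305, 732), 0]) cube([43, 58, 793]);


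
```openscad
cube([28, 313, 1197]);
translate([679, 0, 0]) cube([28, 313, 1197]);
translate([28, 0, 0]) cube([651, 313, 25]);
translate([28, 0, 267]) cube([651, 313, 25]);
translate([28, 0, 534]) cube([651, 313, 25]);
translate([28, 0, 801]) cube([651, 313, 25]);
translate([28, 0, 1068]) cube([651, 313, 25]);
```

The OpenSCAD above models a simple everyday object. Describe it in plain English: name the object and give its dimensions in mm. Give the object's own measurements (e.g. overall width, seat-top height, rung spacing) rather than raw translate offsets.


An open bookshelf. Two side panels, each 28 mm thick, 313 mm deep and 1197 mm tall, stand 707 mm apart (outside-to-outside). Between them sit 5 shelves, each 25 mm thick and 313 mm deep, spanning the full gap between the sides. The bottom shelf rests on the floor (its underside at z = 0) and the clear gap between one shelf's top and the next shelf's underside is 242 mm.


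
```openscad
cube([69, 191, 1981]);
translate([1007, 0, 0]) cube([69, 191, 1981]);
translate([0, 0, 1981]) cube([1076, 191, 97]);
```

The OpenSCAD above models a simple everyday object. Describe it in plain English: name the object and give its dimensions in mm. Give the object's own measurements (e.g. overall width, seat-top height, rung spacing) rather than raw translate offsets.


A door frame. The clear opening is 938 mm wide and 1981 mm high. Two 69 mm wide jambs, 191 mm deep, stand either side of the opening from the floor to the top of the opening. A 97 mm thick head sits across the top of both jambs, spanning the full outside width of the frame.


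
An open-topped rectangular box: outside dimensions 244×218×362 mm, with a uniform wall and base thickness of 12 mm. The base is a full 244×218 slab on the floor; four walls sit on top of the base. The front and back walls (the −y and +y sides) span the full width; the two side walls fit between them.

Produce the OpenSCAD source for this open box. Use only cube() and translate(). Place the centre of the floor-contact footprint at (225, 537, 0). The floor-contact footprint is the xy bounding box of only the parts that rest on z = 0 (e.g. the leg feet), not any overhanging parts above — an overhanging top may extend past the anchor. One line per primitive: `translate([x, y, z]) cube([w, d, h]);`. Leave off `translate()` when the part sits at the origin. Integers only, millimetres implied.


translate([103, 428, 0]) cube([244, 218, 12]);
translate([103, 428, 12]) cube([244, 12, 350]);
translate([103, 634, 12]) cube([244, 12, 350]);
translate([103, 440, 12]) cube([12, 194, 350]);
translate([335, 440, 12]) cube([12, 194, 350]);


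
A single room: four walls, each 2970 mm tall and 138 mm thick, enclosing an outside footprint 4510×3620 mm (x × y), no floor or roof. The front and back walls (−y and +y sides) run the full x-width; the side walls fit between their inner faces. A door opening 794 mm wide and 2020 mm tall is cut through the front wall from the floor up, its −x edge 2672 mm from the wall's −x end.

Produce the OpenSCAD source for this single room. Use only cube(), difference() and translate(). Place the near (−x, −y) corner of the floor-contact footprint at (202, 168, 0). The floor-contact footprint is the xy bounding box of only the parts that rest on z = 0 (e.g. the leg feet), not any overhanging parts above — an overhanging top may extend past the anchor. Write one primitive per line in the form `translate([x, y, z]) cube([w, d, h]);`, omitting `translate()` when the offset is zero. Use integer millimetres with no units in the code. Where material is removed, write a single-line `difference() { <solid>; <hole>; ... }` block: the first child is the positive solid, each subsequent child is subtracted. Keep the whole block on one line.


difference() { translate([202, 168, 0]) cube([4510, 138, 2970]); translate([2874, 168, 0]) cube([794, 138, 2020]); }
translate([202, 3650, 0]) cube([4510, 138, 2970]);
translate([202, 306, 0]) cube([138, 3344, 2970]);
translate([4574, 306, 0]) cube([138, 3344, 2970]);


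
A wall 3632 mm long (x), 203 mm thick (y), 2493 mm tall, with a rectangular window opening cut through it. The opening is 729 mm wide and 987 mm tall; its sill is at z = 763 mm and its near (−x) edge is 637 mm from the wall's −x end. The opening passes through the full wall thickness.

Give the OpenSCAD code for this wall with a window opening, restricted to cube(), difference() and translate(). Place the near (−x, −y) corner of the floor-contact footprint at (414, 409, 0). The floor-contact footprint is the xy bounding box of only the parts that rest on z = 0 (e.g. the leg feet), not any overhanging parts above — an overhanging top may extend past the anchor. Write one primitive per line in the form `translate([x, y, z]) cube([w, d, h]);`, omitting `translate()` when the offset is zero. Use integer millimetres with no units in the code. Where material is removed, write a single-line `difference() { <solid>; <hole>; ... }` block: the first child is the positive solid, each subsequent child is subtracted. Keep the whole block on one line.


difference() { translate([414, 409, 0]) cube([3632, 203, 2493]); translate([1051, 409, 763]) cube([729, 203, 987]); }


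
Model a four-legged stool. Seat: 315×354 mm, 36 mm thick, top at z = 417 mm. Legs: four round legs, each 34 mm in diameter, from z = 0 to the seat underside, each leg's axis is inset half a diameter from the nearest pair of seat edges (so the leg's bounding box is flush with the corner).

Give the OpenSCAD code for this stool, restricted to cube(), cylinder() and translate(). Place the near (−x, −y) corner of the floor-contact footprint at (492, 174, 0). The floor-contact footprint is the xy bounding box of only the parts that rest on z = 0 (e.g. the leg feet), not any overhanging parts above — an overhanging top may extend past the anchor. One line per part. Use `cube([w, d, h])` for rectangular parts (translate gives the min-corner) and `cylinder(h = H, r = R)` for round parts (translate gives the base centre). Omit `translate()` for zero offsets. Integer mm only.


// leg_h = 417 - 36 = 381
translate([492, 174, 381]) cube([315, 354, 36]);
translate([509, 191, 0]) cylinder(h = 381, r = 17);
translate([790, 191, 0]) cylinder(h = 381, r = 17);
translate([509, 511, 0]) cylinder(h = 381, r = 17);
translate([790, 511, 0]) cylinder(h = 381, r = 17);


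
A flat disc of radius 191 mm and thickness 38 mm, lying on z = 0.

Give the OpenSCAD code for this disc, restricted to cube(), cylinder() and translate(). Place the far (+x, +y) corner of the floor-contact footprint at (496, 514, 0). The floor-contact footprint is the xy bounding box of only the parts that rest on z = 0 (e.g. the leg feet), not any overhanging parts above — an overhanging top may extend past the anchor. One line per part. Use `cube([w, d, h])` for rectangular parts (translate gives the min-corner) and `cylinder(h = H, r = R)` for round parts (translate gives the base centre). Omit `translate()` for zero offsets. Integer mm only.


translate([305, 323, 0]) cylinder(h = 38, r = 191);


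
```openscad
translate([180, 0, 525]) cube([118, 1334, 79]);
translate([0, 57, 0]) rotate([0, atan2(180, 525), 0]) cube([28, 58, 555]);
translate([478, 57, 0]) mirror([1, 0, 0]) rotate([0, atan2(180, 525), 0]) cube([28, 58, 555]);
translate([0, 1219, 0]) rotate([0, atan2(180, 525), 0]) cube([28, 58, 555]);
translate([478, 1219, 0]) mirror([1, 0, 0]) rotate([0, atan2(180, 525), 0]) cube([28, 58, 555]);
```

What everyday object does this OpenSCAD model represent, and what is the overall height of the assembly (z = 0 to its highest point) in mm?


A sawhorse. The overall height is 604 mm.

A beam across two mirrored pairs of raked legs — a sawhorse. The beam's underside is at z = 525 (matching the legs' vertical rise in atan2(180, 525)) and the beam is 79 mm tall, so its top is at 525 + 79 = 604 mm. The raked legs top out at the beam's underside, so that is the highest point.


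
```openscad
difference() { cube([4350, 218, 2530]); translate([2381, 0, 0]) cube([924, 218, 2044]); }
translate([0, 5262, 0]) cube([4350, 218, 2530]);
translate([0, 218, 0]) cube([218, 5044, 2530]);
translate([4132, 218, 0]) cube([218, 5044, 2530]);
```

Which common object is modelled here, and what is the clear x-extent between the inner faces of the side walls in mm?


A single room. The interior width is 3914 mm.

Four walls enclosing a rectangle with a door in the front wall — a room. Outside width 4350 minus two 218 mm walls gives 3914 mm.


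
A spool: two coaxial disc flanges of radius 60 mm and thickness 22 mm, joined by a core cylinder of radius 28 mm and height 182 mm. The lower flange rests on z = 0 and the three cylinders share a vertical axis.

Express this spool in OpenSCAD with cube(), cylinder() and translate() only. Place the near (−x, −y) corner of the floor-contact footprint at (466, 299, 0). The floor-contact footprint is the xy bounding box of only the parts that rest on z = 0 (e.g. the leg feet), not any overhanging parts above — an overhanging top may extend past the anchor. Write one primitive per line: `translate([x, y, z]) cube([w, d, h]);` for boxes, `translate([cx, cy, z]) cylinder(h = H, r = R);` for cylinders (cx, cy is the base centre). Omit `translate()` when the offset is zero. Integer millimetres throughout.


translate([526, 359, 0]) cylinder(h = 22, r = 60);
translate([526, 359, 22]) cylinder(h = 182, r = 28);
translate([526, 359, 204]) cylinder(h = 22, r = 60);
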